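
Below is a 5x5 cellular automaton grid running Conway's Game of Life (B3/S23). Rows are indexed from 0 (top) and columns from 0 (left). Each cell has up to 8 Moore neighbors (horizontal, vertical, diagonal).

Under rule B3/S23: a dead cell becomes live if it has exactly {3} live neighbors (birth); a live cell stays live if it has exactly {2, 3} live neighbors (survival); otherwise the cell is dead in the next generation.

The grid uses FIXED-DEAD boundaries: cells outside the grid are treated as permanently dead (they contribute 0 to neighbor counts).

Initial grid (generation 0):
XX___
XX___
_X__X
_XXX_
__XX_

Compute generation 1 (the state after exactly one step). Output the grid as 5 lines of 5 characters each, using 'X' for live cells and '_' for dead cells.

Answer: XX___
__X__
___X_
_X__X
_X_X_

Derivation:
Simulating step by step:
Generation 0 (given above): 11 live cells
Generation 1: 8 live cells
(generation 1 grid is the final answer)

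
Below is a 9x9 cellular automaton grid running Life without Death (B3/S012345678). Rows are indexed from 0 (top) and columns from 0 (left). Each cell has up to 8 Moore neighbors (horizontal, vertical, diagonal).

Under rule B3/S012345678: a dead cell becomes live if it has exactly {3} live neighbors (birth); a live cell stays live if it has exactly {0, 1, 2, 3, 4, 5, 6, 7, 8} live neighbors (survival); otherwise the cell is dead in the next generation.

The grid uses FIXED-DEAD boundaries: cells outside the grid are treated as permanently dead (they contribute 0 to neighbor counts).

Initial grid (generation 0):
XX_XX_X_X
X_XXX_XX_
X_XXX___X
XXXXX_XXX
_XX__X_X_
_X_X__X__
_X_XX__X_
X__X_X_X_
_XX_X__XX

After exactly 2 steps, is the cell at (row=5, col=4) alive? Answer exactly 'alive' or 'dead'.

Answer: dead

Derivation:
Simulating step by step:
Generation 0 (given above): 45 live cells
Generation 1: 54 live cells
XX_XX_X_X
X_XXX_XXX
X_XXX___X
XXXXX_XXX
_XX__X_XX
XX_X_XXX_
XX_XXX_X_
X__X_X_X_
_XXXX_XXX
Generation 2: 56 live cells
XX_XX_X_X
X_XXX_XXX
X_XXX___X
XXXXX_XXX
_XX__X_XX
XX_X_XXX_
XX_XXX_XX
X__X_X_X_
_XXXXXXXX

Cell (5,4) at generation 2: 0 -> dead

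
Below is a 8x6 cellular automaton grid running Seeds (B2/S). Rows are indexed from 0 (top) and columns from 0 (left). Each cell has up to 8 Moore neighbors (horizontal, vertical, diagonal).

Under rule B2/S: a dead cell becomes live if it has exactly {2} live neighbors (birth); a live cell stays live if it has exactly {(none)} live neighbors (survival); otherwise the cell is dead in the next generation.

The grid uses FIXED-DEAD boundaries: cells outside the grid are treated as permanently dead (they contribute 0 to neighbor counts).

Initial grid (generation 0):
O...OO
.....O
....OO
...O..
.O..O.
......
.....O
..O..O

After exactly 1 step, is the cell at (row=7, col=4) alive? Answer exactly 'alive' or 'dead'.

Simulating step by step:
Generation 0 (given above): 12 live cells
Generation 1: 9 live cells
......
...O..
...O..
..O...
..OO..
....OO
....O.
....O.

Cell (7,4) at generation 1: 1 -> alive

Answer: alive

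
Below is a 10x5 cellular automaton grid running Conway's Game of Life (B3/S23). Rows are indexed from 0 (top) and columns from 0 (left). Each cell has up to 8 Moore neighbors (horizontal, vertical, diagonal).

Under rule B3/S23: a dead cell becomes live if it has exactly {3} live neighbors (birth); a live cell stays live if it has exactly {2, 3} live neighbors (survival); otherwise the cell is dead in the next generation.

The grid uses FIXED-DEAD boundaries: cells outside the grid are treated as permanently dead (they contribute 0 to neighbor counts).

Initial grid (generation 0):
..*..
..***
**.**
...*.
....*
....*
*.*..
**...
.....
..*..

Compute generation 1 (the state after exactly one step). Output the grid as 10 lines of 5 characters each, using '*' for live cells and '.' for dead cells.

Answer: ..*..
....*
.*...
..**.
...**
...*.
*....
**...
.*...
.....

Derivation:
Simulating step by step:
Generation 0 (given above): 16 live cells
Generation 1: 12 live cells
(generation 1 grid is the final answer)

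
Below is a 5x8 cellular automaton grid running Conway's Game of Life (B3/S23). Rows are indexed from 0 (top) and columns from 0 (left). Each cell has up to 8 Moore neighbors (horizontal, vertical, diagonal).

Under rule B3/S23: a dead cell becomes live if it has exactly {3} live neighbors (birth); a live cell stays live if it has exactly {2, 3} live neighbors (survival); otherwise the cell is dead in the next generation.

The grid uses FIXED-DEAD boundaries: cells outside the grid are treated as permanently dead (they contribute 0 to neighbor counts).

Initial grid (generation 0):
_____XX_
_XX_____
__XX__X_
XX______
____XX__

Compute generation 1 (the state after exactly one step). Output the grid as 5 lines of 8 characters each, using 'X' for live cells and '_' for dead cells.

Answer: ________
_XXX_XX_
X__X____
_XXXXX__
________

Derivation:
Simulating step by step:
Generation 0 (given above): 11 live cells
Generation 1: 12 live cells
(generation 1 grid is the final answer)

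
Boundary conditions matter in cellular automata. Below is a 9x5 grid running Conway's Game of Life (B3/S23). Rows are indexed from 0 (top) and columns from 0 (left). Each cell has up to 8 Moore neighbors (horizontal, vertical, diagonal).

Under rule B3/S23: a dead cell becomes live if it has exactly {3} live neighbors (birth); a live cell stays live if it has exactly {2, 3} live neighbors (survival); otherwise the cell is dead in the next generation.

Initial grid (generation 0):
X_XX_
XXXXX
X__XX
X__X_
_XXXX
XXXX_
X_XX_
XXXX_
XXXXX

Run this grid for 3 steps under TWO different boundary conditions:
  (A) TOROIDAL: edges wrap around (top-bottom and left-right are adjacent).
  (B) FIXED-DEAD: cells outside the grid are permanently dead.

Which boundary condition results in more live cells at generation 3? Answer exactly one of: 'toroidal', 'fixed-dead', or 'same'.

Answer: fixed-dead

Derivation:
Under TOROIDAL boundary, generation 3:
_____
_____
_____
_____
_____
_____
_____
_____
_____
Population = 0

Under FIXED-DEAD boundary, generation 3:
_____
XX___
XX___
_____
_____
_____
_____
_____
_____
Population = 4

Comparison: toroidal=0, fixed-dead=4 -> fixed-dead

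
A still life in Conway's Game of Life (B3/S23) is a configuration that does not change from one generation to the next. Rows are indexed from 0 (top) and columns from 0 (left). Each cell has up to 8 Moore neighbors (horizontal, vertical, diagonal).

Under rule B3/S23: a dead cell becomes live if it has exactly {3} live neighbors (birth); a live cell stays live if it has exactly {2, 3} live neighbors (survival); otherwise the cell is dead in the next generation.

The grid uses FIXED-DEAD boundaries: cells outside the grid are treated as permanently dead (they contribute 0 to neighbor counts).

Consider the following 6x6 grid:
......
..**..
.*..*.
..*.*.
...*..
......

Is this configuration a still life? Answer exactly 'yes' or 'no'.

Answer: yes

Derivation:
Compute generation 1 and compare to generation 0 (given above):
Generation 1:
......
..**..
.*..*.
..*.*.
...*..
......
The grids are IDENTICAL -> still life.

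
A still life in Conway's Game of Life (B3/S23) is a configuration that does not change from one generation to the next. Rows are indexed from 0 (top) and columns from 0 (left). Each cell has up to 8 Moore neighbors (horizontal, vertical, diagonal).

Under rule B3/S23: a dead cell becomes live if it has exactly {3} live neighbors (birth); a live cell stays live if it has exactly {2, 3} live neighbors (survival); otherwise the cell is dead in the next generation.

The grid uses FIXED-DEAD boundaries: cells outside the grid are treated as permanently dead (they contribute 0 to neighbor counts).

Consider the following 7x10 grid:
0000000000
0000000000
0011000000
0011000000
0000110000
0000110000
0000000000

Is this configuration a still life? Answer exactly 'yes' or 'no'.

Answer: no

Derivation:
Compute generation 1 and compare to generation 0 (given above):
Generation 1:
0000000000
0000000000
0011000000
0010000000
0000010000
0000110000
0000000000
Cell (3,3) differs: gen0=1 vs gen1=0 -> NOT a still life.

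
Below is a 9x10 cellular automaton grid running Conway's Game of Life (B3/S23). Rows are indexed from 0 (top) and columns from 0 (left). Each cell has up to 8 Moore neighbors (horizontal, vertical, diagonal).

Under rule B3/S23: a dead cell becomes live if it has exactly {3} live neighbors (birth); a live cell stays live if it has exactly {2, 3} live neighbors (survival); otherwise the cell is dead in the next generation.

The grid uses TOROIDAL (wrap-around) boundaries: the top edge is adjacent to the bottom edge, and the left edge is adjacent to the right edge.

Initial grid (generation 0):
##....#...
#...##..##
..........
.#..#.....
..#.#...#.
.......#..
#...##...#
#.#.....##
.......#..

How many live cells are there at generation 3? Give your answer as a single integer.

Answer: 21

Derivation:
Simulating step by step:
Generation 0 (given above): 23 live cells
Generation 1: 28 live cells
##...####.
##...#...#
#...##...#
...#......
...#......
...###..##
##........
##......#.
.......##.
Generation 2: 23 live cells
.#...#....
.......#..
.#..##...#
...#......
..##......
#.###....#
.##.#...#.
##.....##.
..........
Generation 3: 21 live cells
..........
#...###...
....#.....
...#......
.#........
#...#....#
....#..##.
###....###
##........
Population at generation 3: 21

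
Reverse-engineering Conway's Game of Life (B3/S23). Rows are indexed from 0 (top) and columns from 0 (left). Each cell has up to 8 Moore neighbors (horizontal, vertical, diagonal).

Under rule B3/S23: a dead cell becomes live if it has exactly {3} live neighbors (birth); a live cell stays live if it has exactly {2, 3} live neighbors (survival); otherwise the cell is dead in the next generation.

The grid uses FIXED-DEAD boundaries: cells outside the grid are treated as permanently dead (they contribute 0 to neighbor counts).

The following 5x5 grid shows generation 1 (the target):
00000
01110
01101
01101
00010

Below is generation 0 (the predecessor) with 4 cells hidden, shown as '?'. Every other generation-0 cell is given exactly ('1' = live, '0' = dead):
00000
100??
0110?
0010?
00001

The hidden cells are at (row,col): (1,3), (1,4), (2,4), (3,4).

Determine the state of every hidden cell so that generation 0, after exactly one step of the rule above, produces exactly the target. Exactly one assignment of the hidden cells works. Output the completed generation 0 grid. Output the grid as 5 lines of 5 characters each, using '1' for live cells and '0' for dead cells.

Answer: 00000
10010
01101
00101
00001

Derivation:
Hidden generation-0 cells (in order): (1,3), (1,4), (2,4), (3,4).
A hidden cell only influences target cells in its own 3x3 neighborhood. Try each of the 2^4 = 16 assignments, step the completed generation 0 forward once under B3/S23, and compare with the target:
  (1,3)=0 (1,4)=0 (2,4)=0 (3,4)=0 -> step gives (1,2)='0' but target has '1' -> reject
  (1,3)=0 (1,4)=0 (2,4)=0 (3,4)=1 -> step gives (1,2)='0' but target has '1' -> reject
  (1,3)=0 (1,4)=0 (2,4)=1 (3,4)=0 -> step gives (1,2)='0' but target has '1' -> reject
  (1,3)=0 (1,4)=0 (2,4)=1 (3,4)=1 -> step gives (1,2)='0' but target has '1' -> reject
  (1,3)=0 (1,4)=1 (2,4)=0 (3,4)=0 -> step gives (1,2)='0' but target has '1' -> reject
  (1,3)=0 (1,4)=1 (2,4)=0 (3,4)=1 -> step gives (1,2)='0' but target has '1' -> reject
  (1,3)=0 (1,4)=1 (2,4)=1 (3,4)=0 -> step gives (1,2)='0' but target has '1' -> reject
  (1,3)=0 (1,4)=1 (2,4)=1 (3,4)=1 -> step gives (1,2)='0' but target has '1' -> reject
  (1,3)=1 (1,4)=0 (2,4)=0 (3,4)=0 -> step gives (1,3)='0' but target has '1' -> reject
  (1,3)=1 (1,4)=0 (2,4)=0 (3,4)=1 -> step gives (1,3)='0' but target has '1' -> reject
  (1,3)=1 (1,4)=0 (2,4)=1 (3,4)=0 -> step gives (2,4)='0' but target has '1' -> reject
  (1,3)=1 (1,4)=0 (2,4)=1 (3,4)=1 -> step reproduces the target at every cell -> ACCEPT
  (1,3)=1 (1,4)=1 (2,4)=0 (3,4)=0 -> step gives (2,4)='0' but target has '1' -> reject
  (1,3)=1 (1,4)=1 (2,4)=0 (3,4)=1 -> step gives (3,4)='0' but target has '1' -> reject
  (1,3)=1 (1,4)=1 (2,4)=1 (3,4)=0 -> step gives (1,4)='1' but target has '0' -> reject
  (1,3)=1 (1,4)=1 (2,4)=1 (3,4)=1 -> step gives (1,4)='1' but target has '0' -> reject
Unique solution: (1,3)=live, (1,4)=dead, (2,4)=live, (3,4)=live.
Check: live-neighbor counts of every cell in the completed generation 0:
11111
13322
23352
13252
01131
Applying B3/S23 to generation 0 with these counts gives:
00000
01110
01101
01101
00010
which matches the target exactly.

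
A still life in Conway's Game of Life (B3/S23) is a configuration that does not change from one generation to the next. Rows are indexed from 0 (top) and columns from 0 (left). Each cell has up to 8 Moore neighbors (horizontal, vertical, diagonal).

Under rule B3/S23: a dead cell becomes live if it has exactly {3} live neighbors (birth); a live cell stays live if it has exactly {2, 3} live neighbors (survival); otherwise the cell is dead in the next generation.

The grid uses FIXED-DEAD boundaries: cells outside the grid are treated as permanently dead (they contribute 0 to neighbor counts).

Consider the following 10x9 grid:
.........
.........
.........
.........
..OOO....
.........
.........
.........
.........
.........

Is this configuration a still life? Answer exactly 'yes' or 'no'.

Compute generation 1 and compare to generation 0 (given above):
Generation 1:
.........
.........
.........
...O.....
...O.....
...O.....
.........
.........
.........
.........
Cell (3,3) differs: gen0=0 vs gen1=1 -> NOT a still life.

Answer: no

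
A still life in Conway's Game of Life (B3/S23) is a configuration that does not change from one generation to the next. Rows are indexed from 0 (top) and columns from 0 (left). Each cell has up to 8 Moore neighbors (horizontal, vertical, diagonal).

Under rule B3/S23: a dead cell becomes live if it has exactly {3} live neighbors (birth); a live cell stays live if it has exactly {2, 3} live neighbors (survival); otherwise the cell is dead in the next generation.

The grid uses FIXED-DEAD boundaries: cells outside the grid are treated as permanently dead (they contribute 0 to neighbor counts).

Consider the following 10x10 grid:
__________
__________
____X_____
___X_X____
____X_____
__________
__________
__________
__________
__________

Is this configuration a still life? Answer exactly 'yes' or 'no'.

Answer: yes

Derivation:
Compute generation 1 and compare to generation 0 (given above):
Generation 1:
__________
__________
____X_____
___X_X____
____X_____
__________
__________
__________
__________
__________
The grids are IDENTICAL -> still life.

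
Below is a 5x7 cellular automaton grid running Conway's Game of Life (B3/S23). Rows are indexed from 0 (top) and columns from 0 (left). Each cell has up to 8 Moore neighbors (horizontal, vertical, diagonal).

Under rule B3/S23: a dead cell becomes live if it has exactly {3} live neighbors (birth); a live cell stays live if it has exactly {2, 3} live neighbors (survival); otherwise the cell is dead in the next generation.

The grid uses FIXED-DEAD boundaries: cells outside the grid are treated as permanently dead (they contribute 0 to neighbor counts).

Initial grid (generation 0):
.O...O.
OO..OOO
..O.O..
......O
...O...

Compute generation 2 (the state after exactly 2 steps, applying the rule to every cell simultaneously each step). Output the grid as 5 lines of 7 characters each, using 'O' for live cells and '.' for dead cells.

Simulating step by step:
Generation 0 (given above): 11 live cells
Generation 1: 16 live cells
OO..OOO
OOOOO.O
.O.OO.O
...O...
.......
Generation 2: 9 live cells
(generation 2 grid is the final answer)

Answer: O...O.O
......O
OO.....
..OOO..
.......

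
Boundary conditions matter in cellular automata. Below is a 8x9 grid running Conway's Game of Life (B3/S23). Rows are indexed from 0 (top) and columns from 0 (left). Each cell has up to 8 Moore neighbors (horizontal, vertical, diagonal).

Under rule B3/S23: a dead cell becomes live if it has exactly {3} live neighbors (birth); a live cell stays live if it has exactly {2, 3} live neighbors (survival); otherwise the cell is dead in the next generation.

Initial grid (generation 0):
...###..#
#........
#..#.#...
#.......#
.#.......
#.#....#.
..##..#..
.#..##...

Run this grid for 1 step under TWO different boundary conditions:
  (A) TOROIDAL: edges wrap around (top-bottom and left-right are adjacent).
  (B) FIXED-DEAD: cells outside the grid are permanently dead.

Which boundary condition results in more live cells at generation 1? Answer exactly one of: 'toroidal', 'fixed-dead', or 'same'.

Under TOROIDAL boundary, generation 1:
#..#.#...
#..#.#..#
##.......
##......#
.#.......
..##.....
..#####..
......#..
Population = 21

Under FIXED-DEAD boundary, generation 1:
....#....
...#.#...
##.......
##.......
##.......
..##.....
..#####..
..####...
Population = 20

Comparison: toroidal=21, fixed-dead=20 -> toroidal

Answer: toroidal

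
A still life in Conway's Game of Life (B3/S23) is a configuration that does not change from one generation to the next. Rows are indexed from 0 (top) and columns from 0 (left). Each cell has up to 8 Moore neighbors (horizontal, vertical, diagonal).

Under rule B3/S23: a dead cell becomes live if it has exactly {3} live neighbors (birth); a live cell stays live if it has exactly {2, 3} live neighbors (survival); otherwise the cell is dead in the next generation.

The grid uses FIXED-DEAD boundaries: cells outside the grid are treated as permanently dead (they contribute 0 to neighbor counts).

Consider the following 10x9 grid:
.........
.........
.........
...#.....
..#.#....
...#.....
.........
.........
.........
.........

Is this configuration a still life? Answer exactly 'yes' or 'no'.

Answer: yes

Derivation:
Compute generation 1 and compare to generation 0 (given above):
Generation 1:
.........
.........
.........
...#.....
..#.#....
...#.....
.........
.........
.........
.........
The grids are IDENTICAL -> still life.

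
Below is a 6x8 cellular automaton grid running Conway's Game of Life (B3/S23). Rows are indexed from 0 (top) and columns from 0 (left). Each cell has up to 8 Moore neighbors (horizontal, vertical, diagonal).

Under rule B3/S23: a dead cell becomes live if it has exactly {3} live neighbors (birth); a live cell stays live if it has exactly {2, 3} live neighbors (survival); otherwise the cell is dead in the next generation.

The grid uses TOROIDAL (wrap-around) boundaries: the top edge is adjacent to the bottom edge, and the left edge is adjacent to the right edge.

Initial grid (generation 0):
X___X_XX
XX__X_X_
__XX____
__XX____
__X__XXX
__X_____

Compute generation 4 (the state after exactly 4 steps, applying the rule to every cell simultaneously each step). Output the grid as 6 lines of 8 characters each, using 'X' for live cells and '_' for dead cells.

Answer: X_XXXX__
XX____XX
_X______
_XX___XX
XX_XXX__
X_XX_XXX

Derivation:
Simulating step by step:
Generation 0 (given above): 17 live cells
Generation 1: 18 live cells
X__X__X_
XXX_X_X_
____X___
_X__X_X_
_XX___X_
XX_X____
Generation 2: 19 live cells
___XXX__
XXX_X___
X_X_X__X
_XXX____
___X_X_X
X__X____
Generation 3: 17 live cells
X____X__
X_X____X
____X__X
_X____XX
XX_X____
__XX_XX_
Generation 4: 25 live cells
(generation 4 grid is the final answer)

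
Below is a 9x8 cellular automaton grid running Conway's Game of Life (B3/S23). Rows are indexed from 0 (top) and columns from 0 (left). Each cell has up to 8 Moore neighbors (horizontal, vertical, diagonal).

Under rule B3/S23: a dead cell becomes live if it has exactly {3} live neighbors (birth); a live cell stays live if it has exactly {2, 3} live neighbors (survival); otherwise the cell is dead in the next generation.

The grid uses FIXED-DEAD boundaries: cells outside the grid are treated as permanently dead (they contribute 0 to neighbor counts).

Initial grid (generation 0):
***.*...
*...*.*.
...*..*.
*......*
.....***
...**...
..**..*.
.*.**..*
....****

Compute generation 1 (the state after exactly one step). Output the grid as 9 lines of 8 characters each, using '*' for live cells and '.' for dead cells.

Simulating step by step:
Generation 0 (given above): 27 live cells
Generation 1: 27 live cells
(generation 1 grid is the final answer)

Answer: **.*.*..
*.*.*...
.....***
.....*.*
....****
..***..*
.....*..
.......*
...*****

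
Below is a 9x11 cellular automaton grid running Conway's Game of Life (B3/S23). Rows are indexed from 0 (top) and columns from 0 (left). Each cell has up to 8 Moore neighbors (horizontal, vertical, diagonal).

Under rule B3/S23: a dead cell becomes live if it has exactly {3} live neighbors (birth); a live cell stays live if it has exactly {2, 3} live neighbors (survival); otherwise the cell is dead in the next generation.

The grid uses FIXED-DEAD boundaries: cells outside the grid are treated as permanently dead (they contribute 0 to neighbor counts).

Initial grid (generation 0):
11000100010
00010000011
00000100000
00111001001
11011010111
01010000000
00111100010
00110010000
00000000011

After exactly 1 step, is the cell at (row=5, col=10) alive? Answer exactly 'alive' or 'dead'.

Answer: alive

Derivation:
Simulating step by step:
Generation 0 (given above): 33 live cells
Generation 1: 31 live cells
00000000011
00001000011
00100000011
01100011101
11000101111
11000000101
01000100000
00100100011
00000000000

Cell (5,10) at generation 1: 1 -> alive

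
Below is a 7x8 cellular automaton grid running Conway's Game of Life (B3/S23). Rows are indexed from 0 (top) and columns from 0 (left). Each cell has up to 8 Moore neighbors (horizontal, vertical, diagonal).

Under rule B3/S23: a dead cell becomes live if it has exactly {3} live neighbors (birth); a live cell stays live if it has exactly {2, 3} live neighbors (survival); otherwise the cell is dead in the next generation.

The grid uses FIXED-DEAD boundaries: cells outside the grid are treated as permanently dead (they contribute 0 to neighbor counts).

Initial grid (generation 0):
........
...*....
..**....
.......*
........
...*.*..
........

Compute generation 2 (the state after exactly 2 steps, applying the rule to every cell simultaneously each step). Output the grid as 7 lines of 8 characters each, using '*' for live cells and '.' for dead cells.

Answer: ........
..**....
..**....
........
........
........
........

Derivation:
Simulating step by step:
Generation 0 (given above): 6 live cells
Generation 1: 4 live cells
........
..**....
..**....
........
........
........
........
Generation 2: 4 live cells
(generation 2 grid is the final answer)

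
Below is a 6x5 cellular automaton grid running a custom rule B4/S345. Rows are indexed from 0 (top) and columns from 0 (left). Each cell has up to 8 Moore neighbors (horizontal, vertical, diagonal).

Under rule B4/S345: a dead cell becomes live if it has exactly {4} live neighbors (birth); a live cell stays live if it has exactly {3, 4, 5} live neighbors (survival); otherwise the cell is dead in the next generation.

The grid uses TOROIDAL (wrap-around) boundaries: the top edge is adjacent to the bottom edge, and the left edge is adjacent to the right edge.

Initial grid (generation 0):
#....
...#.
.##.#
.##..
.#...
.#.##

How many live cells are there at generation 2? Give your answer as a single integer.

Answer: 7

Derivation:
Simulating step by step:
Generation 0 (given above): 11 live cells
Generation 1: 10 live cells
....#
.....
.###.
###..
##...
#....
Generation 2: 7 live cells
.....
.....
.##..
#.#..
##...
#....
Population at generation 2: 7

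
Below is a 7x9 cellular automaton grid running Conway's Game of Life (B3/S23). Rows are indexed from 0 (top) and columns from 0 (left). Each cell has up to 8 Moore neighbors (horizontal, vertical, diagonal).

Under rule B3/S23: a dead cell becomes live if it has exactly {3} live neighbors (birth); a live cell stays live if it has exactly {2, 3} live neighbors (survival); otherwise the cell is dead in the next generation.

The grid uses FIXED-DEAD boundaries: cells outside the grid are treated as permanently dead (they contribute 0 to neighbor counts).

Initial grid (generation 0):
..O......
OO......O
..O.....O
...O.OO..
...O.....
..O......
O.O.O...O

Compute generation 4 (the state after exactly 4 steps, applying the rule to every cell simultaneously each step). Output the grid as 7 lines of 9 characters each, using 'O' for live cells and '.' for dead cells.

Simulating step by step:
Generation 0 (given above): 15 live cells
Generation 1: 16 live cells
.O.......
.OO......
.OO....O.
..OOO....
..OOO....
.OO......
.O.O.....
Generation 2: 8 live cells
.OO......
O........
.........
....O....
....O....
.O..O....
.O.......
Generation 3: 5 live cells
.O.......
.O.......
.........
.........
...OOO...
.........
.........
Generation 4: 3 live cells
(generation 4 grid is the final answer)

Answer: .........
.........
.........
....O....
....O....
....O....
.........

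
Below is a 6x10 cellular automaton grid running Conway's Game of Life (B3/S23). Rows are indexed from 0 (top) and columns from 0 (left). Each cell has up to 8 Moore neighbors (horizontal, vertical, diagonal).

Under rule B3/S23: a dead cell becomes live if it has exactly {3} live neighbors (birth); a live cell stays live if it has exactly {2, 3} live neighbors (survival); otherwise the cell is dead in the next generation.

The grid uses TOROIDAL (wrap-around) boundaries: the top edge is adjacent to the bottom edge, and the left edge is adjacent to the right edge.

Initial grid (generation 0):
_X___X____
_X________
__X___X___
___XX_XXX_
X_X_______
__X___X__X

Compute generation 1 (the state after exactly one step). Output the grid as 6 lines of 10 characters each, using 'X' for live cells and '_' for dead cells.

Simulating step by step:
Generation 0 (given above): 15 live cells
Generation 1: 23 live cells
(generation 1 grid is the final answer)

Answer: XXX_______
_XX_______
__XX_XX___
_XXX_XXX__
_XX__XX_XX
X_X_______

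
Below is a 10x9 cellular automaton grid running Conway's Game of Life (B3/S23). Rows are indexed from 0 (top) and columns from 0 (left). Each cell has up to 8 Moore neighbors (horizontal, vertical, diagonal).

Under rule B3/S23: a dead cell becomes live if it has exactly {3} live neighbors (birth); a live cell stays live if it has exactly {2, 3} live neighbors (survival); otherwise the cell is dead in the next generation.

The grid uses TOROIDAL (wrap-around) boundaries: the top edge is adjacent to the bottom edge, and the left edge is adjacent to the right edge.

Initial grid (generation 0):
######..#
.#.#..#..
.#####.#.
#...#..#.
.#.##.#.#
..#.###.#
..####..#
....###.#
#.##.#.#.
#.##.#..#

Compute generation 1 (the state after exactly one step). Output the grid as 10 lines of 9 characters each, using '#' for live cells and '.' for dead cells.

Answer: .....####
......###
##...#.##
#......#.
.##...#.#
.#....#.#
#.#.....#
##......#
#.#....#.
.....#.#.

Derivation:
Simulating step by step:
Generation 0 (given above): 48 live cells
Generation 1: 32 live cells
(generation 1 grid is the final answer)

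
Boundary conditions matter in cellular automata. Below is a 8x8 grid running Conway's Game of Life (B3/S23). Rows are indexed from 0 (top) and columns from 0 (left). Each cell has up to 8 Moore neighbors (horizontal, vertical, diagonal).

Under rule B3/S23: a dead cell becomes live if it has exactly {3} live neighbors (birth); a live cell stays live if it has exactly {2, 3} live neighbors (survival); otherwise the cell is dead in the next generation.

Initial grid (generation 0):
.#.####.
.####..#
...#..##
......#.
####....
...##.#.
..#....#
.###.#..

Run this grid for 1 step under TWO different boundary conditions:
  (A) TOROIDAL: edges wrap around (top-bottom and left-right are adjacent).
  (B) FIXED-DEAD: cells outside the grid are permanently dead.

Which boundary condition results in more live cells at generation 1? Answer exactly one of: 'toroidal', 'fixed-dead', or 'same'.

Answer: toroidal

Derivation:
Under TOROIDAL boundary, generation 1:
......#.
.#.....#
#..#####
##.#..#.
.#####.#
#...#..#
.#...##.
##...#..
Population = 28

Under FIXED-DEAD boundary, generation 1:
.#...##.
.#.....#
...#####
.#.#..##
.#####..
....#...
.#...##.
.###....
Population = 26

Comparison: toroidal=28, fixed-dead=26 -> toroidal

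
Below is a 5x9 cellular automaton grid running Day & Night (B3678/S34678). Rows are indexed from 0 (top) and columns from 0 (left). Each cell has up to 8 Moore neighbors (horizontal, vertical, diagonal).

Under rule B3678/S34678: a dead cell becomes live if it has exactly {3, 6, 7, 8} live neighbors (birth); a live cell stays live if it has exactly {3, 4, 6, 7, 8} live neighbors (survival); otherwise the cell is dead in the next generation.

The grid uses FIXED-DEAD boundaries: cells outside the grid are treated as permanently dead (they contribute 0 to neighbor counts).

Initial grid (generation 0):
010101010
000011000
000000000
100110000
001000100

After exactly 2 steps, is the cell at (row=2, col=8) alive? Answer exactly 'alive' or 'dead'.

Answer: dead

Derivation:
Simulating step by step:
Generation 0 (given above): 11 live cells
Generation 1: 6 live cells
000000100
000010100
000101000
000000000
000100000
Generation 2: 3 live cells
000001000
000000000
000010000
000010000
000000000

Cell (2,8) at generation 2: 0 -> dead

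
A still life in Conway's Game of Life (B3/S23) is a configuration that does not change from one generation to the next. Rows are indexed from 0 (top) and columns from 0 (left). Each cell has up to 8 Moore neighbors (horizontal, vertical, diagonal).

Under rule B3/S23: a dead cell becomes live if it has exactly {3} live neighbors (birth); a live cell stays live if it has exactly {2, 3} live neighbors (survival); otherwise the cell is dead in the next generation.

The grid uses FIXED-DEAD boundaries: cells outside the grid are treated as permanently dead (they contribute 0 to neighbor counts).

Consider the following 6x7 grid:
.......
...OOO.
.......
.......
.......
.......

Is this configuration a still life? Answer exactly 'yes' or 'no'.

Answer: no

Derivation:
Compute generation 1 and compare to generation 0 (given above):
Generation 1:
....O..
....O..
....O..
.......
.......
.......
Cell (0,4) differs: gen0=0 vs gen1=1 -> NOT a still life.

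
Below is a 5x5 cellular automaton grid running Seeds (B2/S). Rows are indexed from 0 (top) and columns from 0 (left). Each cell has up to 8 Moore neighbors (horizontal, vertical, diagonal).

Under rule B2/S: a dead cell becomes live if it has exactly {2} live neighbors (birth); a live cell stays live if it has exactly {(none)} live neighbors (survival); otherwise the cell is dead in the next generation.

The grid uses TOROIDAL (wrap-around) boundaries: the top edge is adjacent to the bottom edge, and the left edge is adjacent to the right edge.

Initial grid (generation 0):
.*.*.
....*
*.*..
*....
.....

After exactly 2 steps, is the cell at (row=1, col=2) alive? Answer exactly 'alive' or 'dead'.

Simulating step by step:
Generation 0 (given above): 6 live cells
Generation 1: 9 live cells
*.*.*
.....
...*.
....*
***.*
Generation 2: 4 live cells
.....
***..
....*
.....
.....

Cell (1,2) at generation 2: 1 -> alive

Answer: alive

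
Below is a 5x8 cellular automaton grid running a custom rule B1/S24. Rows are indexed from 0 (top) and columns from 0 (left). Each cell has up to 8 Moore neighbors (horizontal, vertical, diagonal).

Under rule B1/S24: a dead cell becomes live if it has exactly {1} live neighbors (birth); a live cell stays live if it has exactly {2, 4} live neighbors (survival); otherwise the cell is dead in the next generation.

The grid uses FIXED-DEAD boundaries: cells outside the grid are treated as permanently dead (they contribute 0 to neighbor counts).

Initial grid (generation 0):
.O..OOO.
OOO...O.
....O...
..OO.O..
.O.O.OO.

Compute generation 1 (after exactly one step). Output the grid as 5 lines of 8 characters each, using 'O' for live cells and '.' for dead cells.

Simulating step by step:
Generation 0 (given above): 16 live cells
Generation 1: 13 live cells
(generation 1 grid is the final answer)

Answer: ......O.
O.O...O.
....O..O
O......O
O..O.OOO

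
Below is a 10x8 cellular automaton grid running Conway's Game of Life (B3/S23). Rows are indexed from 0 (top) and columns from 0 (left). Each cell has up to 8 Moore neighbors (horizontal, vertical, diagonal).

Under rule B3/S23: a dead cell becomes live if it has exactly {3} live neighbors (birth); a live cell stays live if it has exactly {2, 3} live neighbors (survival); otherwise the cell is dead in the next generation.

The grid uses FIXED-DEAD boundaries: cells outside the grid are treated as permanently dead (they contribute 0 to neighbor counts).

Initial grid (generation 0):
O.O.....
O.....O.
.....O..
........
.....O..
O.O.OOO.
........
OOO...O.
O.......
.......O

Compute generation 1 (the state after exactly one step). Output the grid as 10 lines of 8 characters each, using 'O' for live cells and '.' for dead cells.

Answer: .O......
.O......
........
........
....OOO.
....OOO.
O.OO..O.
OO......
O.......
........

Derivation:
Simulating step by step:
Generation 0 (given above): 17 live cells
Generation 1: 15 live cells
(generation 1 grid is the final answer)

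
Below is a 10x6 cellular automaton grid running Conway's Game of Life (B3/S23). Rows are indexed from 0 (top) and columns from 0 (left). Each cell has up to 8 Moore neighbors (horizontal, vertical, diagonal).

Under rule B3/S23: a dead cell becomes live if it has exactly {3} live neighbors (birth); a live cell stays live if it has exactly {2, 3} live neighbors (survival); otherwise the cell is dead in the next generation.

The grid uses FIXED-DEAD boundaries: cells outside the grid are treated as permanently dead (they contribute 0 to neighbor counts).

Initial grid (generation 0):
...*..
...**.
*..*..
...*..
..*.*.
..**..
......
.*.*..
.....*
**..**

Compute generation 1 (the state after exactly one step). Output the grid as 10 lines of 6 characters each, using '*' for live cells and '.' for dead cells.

Simulating step by step:
Generation 0 (given above): 17 live cells
Generation 1: 21 live cells
(generation 1 grid is the final answer)

Answer: ...**.
..***.
..**..
..***.
..*.*.
..**..
...*..
......
***..*
....**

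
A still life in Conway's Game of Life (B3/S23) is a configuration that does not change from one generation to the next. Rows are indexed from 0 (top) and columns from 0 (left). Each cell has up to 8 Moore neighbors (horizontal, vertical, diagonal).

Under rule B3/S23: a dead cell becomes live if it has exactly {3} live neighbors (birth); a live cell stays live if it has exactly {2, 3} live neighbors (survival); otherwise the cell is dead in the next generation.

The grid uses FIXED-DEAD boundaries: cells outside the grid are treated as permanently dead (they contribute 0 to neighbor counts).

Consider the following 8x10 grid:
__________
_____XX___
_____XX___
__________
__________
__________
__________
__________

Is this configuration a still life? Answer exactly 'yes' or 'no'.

Compute generation 1 and compare to generation 0 (given above):
Generation 1:
__________
_____XX___
_____XX___
__________
__________
__________
__________
__________
The grids are IDENTICAL -> still life.

Answer: yes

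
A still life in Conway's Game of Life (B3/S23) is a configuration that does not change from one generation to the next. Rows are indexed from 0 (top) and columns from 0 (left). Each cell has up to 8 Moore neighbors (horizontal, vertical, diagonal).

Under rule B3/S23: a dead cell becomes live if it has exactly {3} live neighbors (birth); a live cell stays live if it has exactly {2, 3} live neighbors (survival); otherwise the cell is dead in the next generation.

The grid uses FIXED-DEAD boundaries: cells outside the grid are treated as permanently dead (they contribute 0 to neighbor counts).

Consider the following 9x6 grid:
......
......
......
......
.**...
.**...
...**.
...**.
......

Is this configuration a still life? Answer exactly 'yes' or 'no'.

Answer: no

Derivation:
Compute generation 1 and compare to generation 0 (given above):
Generation 1:
......
......
......
......
.**...
.*....
....*.
...**.
......
Cell (5,2) differs: gen0=1 vs gen1=0 -> NOT a still life.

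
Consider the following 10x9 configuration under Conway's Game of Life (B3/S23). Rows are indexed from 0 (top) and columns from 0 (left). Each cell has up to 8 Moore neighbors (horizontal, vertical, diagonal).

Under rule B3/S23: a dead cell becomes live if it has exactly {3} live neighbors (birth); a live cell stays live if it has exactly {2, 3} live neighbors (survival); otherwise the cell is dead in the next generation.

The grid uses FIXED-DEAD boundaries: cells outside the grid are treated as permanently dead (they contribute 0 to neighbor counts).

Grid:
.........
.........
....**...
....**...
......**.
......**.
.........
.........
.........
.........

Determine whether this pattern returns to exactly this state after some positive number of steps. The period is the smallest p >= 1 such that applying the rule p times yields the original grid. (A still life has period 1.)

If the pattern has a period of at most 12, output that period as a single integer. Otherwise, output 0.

Simulating and comparing each generation to the original:
Gen 0 (original, given above): 8 live cells
Gen 1: 6 live cells, differs from original
Gen 2: 8 live cells, MATCHES original -> period = 2

Answer: 2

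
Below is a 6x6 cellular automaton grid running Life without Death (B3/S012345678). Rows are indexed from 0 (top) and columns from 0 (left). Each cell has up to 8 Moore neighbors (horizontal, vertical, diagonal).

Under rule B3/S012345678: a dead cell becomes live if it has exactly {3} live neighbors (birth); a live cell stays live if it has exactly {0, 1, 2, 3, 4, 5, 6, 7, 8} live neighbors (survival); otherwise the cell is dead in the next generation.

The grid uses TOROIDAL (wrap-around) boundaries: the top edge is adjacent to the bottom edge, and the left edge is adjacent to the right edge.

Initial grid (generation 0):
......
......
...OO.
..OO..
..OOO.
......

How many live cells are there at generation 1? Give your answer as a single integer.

Answer: 9

Derivation:
Simulating step by step:
Generation 0 (given above): 7 live cells
Generation 1: 9 live cells
......
......
..OOO.
..OO..
..OOO.
...O..
Population at generation 1: 9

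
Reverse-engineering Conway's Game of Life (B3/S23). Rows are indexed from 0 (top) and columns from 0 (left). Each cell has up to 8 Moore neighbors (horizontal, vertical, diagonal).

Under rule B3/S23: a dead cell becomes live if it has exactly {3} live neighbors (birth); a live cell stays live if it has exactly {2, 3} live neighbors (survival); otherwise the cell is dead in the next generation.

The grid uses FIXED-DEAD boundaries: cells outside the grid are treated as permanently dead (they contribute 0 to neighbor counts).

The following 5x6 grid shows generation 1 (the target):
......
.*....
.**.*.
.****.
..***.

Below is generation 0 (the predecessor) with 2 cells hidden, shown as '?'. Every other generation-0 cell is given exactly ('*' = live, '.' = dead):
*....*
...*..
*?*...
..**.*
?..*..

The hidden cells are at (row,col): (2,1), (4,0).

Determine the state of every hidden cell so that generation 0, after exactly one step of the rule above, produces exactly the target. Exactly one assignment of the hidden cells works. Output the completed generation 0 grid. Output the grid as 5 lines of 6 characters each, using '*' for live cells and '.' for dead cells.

Hidden generation-0 cells (in order): (2,1), (4,0).
A hidden cell only influences target cells in its own 3x3 neighborhood. Try each of the 2^2 = 4 assignments, step the completed generation 0 forward once under B3/S23, and compare with the target:
  (2,1)=. (4,0)=. -> step reproduces the target at every cell -> ACCEPT
  (2,1)=. (4,0)=* -> step gives (3,1)='.' but target has '*' -> reject
  (2,1)=* (4,0)=. -> step gives (1,0)='*' but target has '.' -> reject
  (2,1)=* (4,0)=* -> step gives (1,0)='*' but target has '.' -> reject
Unique solution: (2,1)=dead, (4,0)=dead.
Check: live-neighbor counts of every cell in the completed generation 0:
011120
232121
033431
133330
013231
Applying B3/S23 to generation 0 with these counts gives:
......
.*....
.**.*.
.****.
..***.
which matches the target exactly.

Answer: *....*
...*..
*.*...
..**.*
...*..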